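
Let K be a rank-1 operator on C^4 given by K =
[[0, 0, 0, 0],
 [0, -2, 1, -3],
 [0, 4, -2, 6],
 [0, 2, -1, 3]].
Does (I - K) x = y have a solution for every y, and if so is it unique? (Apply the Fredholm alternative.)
(I - K) is invertible (det(I - K) = 2 ≠ 0), so for every y in C^4 the equation (I - K) x = y has a unique solution.

K has rank 1, so it is an outer product K = u v^T: every row of K is a multiple of one row vector. Reading off the entries, u = (0, 1, -2, -1) and v = (0, -2, 1, -3) (row i of K equals u_i·v^T). A rank-one matrix u v^T satisfies K u = u (v·u) and kills the (3)-dimensional subspace v^⊥, so its characteristic polynomial is lambda^3 (lambda - v·u) with v·u = tr K = -1. Hence the eigenvalues of I - K are 1 (multiplicity 3) and 1 - (-1) = 2, so det(I - K) = 2. (Direct check: I - K =
[[1, 0, 0, 0],
 [0, 3, -1, 3],
 [0, -4, 3, -6],
 [0, -2, 1, -2]]
has determinant 2.) The finite-dimensional Fredholm alternative says: either (I - K) is invertible, or ker(I - K) ≠ {0} and then range(I - K) = ker((I - K)^*)^⊥, with dim ker(I - K) = dim ker((I - K)^*). Since det(I - K) ≠ 0, 1 is not an eigenvalue of K and ker(I - K) = {0}, so we are in the first case: for every y there is a unique x = (I - K)^(-1) y. Explicitly, by the Sherman–Morrison formula, (I - u v^T)^(-1) = I + u v^T/(1 - v·u), i.e. (I - K)^(-1) = I + K/(2).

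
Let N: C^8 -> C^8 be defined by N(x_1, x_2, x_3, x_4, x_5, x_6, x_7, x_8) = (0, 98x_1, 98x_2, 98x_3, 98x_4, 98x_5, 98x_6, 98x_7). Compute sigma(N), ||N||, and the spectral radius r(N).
sigma(N) = {0}; ||N|| = 98; r(N) = 0. (N is nilpotent with N^8 = 0.)

On C^8, N is a strictly lower-triangular matrix with 98 on the subdiagonal and zeros elsewhere, so its characteristic polynomial is lambda^8 and every eigenvalue is 0: sigma(N) = {0}. For the operator norm, N e_i = 98e_{i+1} for i = 1, ..., 7 and N e_8 = 0, so the singular values of N are 98 (with multiplicity 7) and 0; hence ||N|| = 98. The spectral radius r(N) = max|lambda| = 0. Note ||N|| > r(N) — characteristic of non-normal nilpotent operators. Indeed N^8 = 0.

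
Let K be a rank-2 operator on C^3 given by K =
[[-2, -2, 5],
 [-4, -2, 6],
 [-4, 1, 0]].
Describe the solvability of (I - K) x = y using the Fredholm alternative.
(I - K) is invertible (det(I - K) = 15 ≠ 0), so for every y in C^3 the equation (I - K) x = y has a unique solution.

K has rank 2 and factors as K = U V^T = u1 v1^T + u2 v2^T with u1 = (2, 2, -1), v1 = (0, -1, 2), u2 = (-1, -2, -2), v2 = (2, 0, -1) (multiplying out reproduces the displayed K). The nonzero eigenvalues of U V^T coincide with those of the 2 x 2 matrix G = V^T U = [[v1·u1, v1·u2], [v2·u1, v2·u2]] = [[-4, -2], [5, 0]], and by the Sylvester determinant identity det(I_3 - U V^T) = det(I_2 - V^T U) = det([[5, 2], [-5, 1]]) = (5)(1) - (2)(-5) = 15. (Direct check: I - K =
[[3, 2, -5],
 [4, 3, -6],
 [4, -1, 1]]
has determinant 15.) The finite-dimensional Fredholm alternative says: either (I - K) is invertible, or ker(I - K) ≠ {0} and then range(I - K) = ker((I - K)^*)^⊥, with dim ker(I - K) = dim ker((I - K)^*). Since det(I - K) ≠ 0, 1 is not an eigenvalue of K and ker(I - K) = {0}, so we are in the first case: for every y there is a unique x = (I - K)^(-1) y. (Explicitly, by the Woodbury identity, (I - U V^T)^(-1) = I + U (I_2 - G)^(-1) V^T.)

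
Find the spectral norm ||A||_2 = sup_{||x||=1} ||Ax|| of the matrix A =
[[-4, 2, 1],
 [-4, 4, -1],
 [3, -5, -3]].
||A||_2 ≈ 9.2379 (= sqrt(largest eigenvalue of A^T A))

||A||_2 = sigma_max(A) = sqrt(lambda_max(A^T A)). Form the symmetric matrix M = A^T A =
[[41, -39, -9],
 [-39, 45, 13],
 [-9, 13, 11]].
Its characteristic polynomial (trace, sum of principal 2x2 minors, determinant of M give the coefficients) is
  p(λ) = det(λ I - M) = λ^3 - 97λ^2 + 1020λ - 2116.
No integer candidate from the rational root theorem (±divisors of 2116) is a root, so the roots are irrational. The cubic discriminant is Δ = 1466962736 > 0, so there are three distinct real roots. p(2) = -456 and p(3) = 98 have opposite signs, so a root lies in (2, 3); Newton's method refines it to λ ≈ 2.7971. p(8) = 348 and p(9) = -64 have opposite signs, so a root lies in (8, 9); Newton's method refines it to λ ≈ 8.8648. p(85) = -2116 and p(86) = 4248 have opposite signs, so a root lies in (85, 86); Newton's method refines it to λ ≈ 85.3381. Check (Vieta): the three roots sum to 97, matching tr M = 97.
So the eigenvalues of A^T A are ≈ 2.7971, 8.8648, 85.3381 (all ≥ 0, as they must be for A^T A). The largest is λ_max ≈ 85.3381, hence ||A||_2 = sqrt(λ_max) ≈ 9.2379.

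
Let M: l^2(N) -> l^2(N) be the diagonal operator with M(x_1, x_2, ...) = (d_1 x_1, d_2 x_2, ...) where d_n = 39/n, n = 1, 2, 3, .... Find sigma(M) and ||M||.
sigma(M) = {39/n : n ≥ 1} ∪ {0}; ||M|| = 39

A bounded diagonal operator on l^2 with diagonal entries d_n has spectrum equal to the closure of {d_n : n ≥ 1}: every d_n is an eigenvalue (with eigenvector e_n), so {d_n} ⊂ sigma(M); the spectrum is closed, so its closure is too; and for lambda not in the closure, (M - lambda I) has bounded inverse (the diagonal entries 1/(d_n - lambda) are bounded). For our sequence d_n = 39/n, n = 1, 2, 3, ...:
  - {d_n} = {39/n : n ≥ 1}; the only limit point is 0
  - closure = {39/n : n ≥ 1} ∪ {0}
For the norm: a diagonal operator has ||M|| = sup_n |d_n|. Here d_n = 39/n is positive and decreasing, so sup_n |d_n| = d_1 = 39. So ||M|| = 39.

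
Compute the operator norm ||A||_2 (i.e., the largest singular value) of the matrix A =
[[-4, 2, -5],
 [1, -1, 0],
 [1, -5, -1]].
||A||_2 ≈ 7.0724 (= sqrt(largest eigenvalue of A^T A))

||A||_2 = sigma_max(A) = sqrt(lambda_max(A^T A)). Form the symmetric matrix M = A^T A =
[[18, -14, 19],
 [-14, 30, -5],
 [19, -5, 26]].
Its characteristic polynomial (trace, sum of principal 2x2 minors, determinant of M give the coefficients) is
  p(λ) = det(λ I - M) = λ^3 - 74λ^2 + 1206λ - 324.
No integer candidate from the rational root theorem (±divisors of 324) is a root, so the roots are irrational. The cubic discriminant is Δ = 940758624 > 0, so there are three distinct real roots. p(0) = -324 and p(1) = 809 have opposite signs, so a root lies in (0, 1); Newton's method refines it to λ ≈ 0.2732. p(23) = 435 and p(24) = -180 have opposite signs, so a root lies in (23, 24); Newton's method refines it to λ ≈ 23.7084. p(50) = -24 and p(51) = 1359 have opposite signs, so a root lies in (50, 51); Newton's method refines it to λ ≈ 50.0184. Check (Vieta): the three roots sum to 74, matching tr M = 74.
So the eigenvalues of A^T A are ≈ 0.2732, 23.7084, 50.0184 (all ≥ 0, as they must be for A^T A). The largest is λ_max ≈ 50.0184, hence ||A||_2 = sqrt(λ_max) ≈ 7.0724.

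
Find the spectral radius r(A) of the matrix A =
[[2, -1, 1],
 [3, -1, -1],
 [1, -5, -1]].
r(A) ≈ 3.5675

The eigenvalues of A are the roots of its characteristic polynomial. With M = A (coefficients from the trace, the sum of principal 2x2 minors, and det A):
  p(λ) = det(λ I - M) = λ^3 - 6λ + 24.
No integer candidate from the rational root theorem (±divisors of 24) is a root, so the roots are irrational. The cubic discriminant is Δ = -14688 < 0, so there is one real root and a complex-conjugate pair. p(-4) = -16 and p(-3) = 15 have opposite signs, so a root lies in (-4, -3); Newton's method refines it to λ ≈ -3.5675. Dividing out (λ - (-3.5675)) leaves approximately λ^2 - 3.5675λ + 6.7273. For λ^2 - 3.5675λ + 6.7273 the discriminant is -14.182. It is negative, so the remaining roots are the complex-conjugate pair λ ≈ 1.7838 ± 1.8829i. Their product equals the constant term, so |λ|^2 ≈ 6.7273 and |λ| ≈ 2.5937.
Thus the eigenvalues (to 4 decimals) are -3.5675 (modulus 3.5675); 1.7838 ± 1.8829i (modulus 2.5937). The spectral radius is the largest modulus: r(A) ≈ 3.5675. (Cross-check: r(A) ≤ ||A||_2 ≈ 5.7766; equality holds whenever A is normal, though it can also hold for some non-normal A.)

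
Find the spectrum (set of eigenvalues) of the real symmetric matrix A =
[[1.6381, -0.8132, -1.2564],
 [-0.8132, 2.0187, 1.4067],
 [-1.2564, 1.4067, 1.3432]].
sigma(A) ≈ {0, 1, 4}

A is real symmetric, so its spectrum consists of real eigenvalues. Expanding the characteristic polynomial of the displayed matrix gives
  det(λ I - A) = p(λ) = λ^3 + (-5)λ^2 + (4)λ + (0).
Solving p(λ) = 0 yields eigenvalues ≈ 0, 1, 4. (A is shown rounded to 4 decimals, so these recover the underlying integer eigenvalues to within that precision.)
Verification: the trace of A = 5 equals the sum of eigenvalues 5, and det(A) ≈ -0.0001 matches the eigenvalue product 0.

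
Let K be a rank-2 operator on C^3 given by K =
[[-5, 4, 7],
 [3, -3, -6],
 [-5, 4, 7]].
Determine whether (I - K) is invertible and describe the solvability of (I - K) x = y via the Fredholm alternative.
(I - K) is invertible (det(I - K) = 8 ≠ 0), so for every y in C^3 the equation (I - K) x = y has a unique solution.

K has rank 2 and factors as K = U V^T = u1 v1^T + u2 v2^T with u1 = (-1, 0, -1), v1 = (2, -1, -1), u2 = (3, -3, 3), v2 = (-1, 1, 2) (multiplying out reproduces the displayed K). The nonzero eigenvalues of U V^T coincide with those of the 2 x 2 matrix G = V^T U = [[v1·u1, v1·u2], [v2·u1, v2·u2]] = [[-1, 6], [-1, 0]], and by the Sylvester determinant identity det(I_3 - U V^T) = det(I_2 - V^T U) = det([[2, -6], [1, 1]]) = (2)(1) - (-6)(1) = 8. (Direct check: I - K =
[[6, -4, -7],
 [-3, 4, 6],
 [5, -4, -6]]
has determinant 8.) The finite-dimensional Fredholm alternative says: either (I - K) is invertible, or ker(I - K) ≠ {0} and then range(I - K) = ker((I - K)^*)^⊥, with dim ker(I - K) = dim ker((I - K)^*). Since det(I - K) ≠ 0, 1 is not an eigenvalue of K and ker(I - K) = {0}, so we are in the first case: for every y there is a unique x = (I - K)^(-1) y. (Explicitly, by the Woodbury identity, (I - U V^T)^(-1) = I + U (I_2 - G)^(-1) V^T.)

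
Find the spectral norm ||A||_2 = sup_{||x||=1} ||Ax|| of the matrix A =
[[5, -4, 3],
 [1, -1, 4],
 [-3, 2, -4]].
||A||_2 ≈ 9.3996 (= sqrt(largest eigenvalue of A^T A))

||A||_2 = sigma_max(A) = sqrt(lambda_max(A^T A)). Form the symmetric matrix M = A^T A =
[[35, -27, 31],
 [-27, 21, -24],
 [31, -24, 41]].
Its characteristic polynomial (trace, sum of principal 2x2 minors, determinant of M give the coefficients) is
  p(λ) = det(λ I - M) = λ^3 - 97λ^2 + 765λ - 81.
No integer candidate from the rational root theorem (±divisors of 81) is a root, so the roots are irrational. The cubic discriminant is Δ = 3527901216 > 0, so there are three distinct real roots. p(0) = -81 and p(1) = 588 have opposite signs, so a root lies in (0, 1); Newton's method refines it to λ ≈ 0.1073. p(8) = 343 and p(9) = -324 have opposite signs, so a root lies in (8, 9); Newton's method refines it to λ ≈ 8.5408. p(88) = -2457 and p(89) = 4636 have opposite signs, so a root lies in (88, 89); Newton's method refines it to λ ≈ 88.3518. Check (Vieta): the three roots sum to 97, matching tr M = 97.
So the eigenvalues of A^T A are ≈ 0.1073, 8.5408, 88.3518 (all ≥ 0, as they must be for A^T A). The largest is λ_max ≈ 88.3518, hence ||A||_2 = sqrt(λ_max) ≈ 9.3996.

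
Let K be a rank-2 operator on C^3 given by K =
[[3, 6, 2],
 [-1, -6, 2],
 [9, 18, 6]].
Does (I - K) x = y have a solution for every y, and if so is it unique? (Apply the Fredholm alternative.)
(I - K) is invertible (det(I - K) = -86 ≠ 0), so for every y in C^3 the equation (I - K) x = y has a unique solution.

K has rank 2 and factors as K = U V^T = u1 v1^T + u2 v2^T with u1 = (-1, 3, -3), v1 = (-1, -3, 0), u2 = (-1, -1, -3), v2 = (-2, -3, -2) (multiplying out reproduces the displayed K). The nonzero eigenvalues of U V^T coincide with those of the 2 x 2 matrix G = V^T U = [[v1·u1, v1·u2], [v2·u1, v2·u2]] = [[-8, 4], [-1, 11]], and by the Sylvester determinant identity det(I_3 - U V^T) = det(I_2 - V^T U) = det([[9, -4], [1, -10]]) = (9)(-10) - (-4)(1) = -86. (Direct check: I - K =
[[-2, -6, -2],
 [1, 7, -2],
 [-9, -18, -5]]
has determinant -86.) The finite-dimensional Fredholm alternative says: either (I - K) is invertible, or ker(I - K) ≠ {0} and then range(I - K) = ker((I - K)^*)^⊥, with dim ker(I - K) = dim ker((I - K)^*). Since det(I - K) ≠ 0, 1 is not an eigenvalue of K and ker(I - K) = {0}, so we are in the first case: for every y there is a unique x = (I - K)^(-1) y. (Explicitly, by the Woodbury identity, (I - U V^T)^(-1) = I + U (I_2 - G)^(-1) V^T.)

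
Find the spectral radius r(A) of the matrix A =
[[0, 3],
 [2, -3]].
r(A) = (3 + sqrt(33))/2 ≈ 4.3723

The eigenvalues of A are the roots of its characteristic polynomial. With M = A (coefficients from the trace and determinant):
  p(λ) = det(λ I - M) = λ^2 + 3λ - 6.
For λ^2 + 3λ - 6 the discriminant is 33. It is nonnegative but not a perfect square, so the roots are real and irrational: λ = (-3 ± sqrt(33))/2 ≈ 1.3723, -4.3723.
Thus the eigenvalues (to 4 decimals) are 1.3723 (modulus 1.3723); -4.3723 (modulus 4.3723). The spectral radius is the largest modulus: r(A) = (3 + sqrt(33))/2 ≈ 4.3723. (Cross-check: r(A) ≤ ||A||_2 ≈ 4.4966; equality holds whenever A is normal, though it can also hold for some non-normal A.)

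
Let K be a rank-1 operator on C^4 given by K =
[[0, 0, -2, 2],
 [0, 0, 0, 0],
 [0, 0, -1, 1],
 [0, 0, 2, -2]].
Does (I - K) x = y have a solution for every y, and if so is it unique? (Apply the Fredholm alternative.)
(I - K) is invertible (det(I - K) = 4 ≠ 0), so for every y in C^4 the equation (I - K) x = y has a unique solution.

K has rank 1, so it is an outer product K = u v^T: every row of K is a multiple of one row vector. Reading off the entries, u = (2, 0, 1, -2) and v = (0, 0, -1, 1) (row i of K equals u_i·v^T). A rank-one matrix u v^T satisfies K u = u (v·u) and kills the (3)-dimensional subspace v^⊥, so its characteristic polynomial is lambda^3 (lambda - v·u) with v·u = tr K = -3. Hence the eigenvalues of I - K are 1 (multiplicity 3) and 1 - (-3) = 4, so det(I - K) = 4. (Direct check: I - K =
[[1, 0, 2, -2],
 [0, 1, 0, 0],
 [0, 0, 2, -1],
 [0, 0, -2, 3]]
has determinant 4.) The finite-dimensional Fredholm alternative says: either (I - K) is invertible, or ker(I - K) ≠ {0} and then range(I - K) = ker((I - K)^*)^⊥, with dim ker(I - K) = dim ker((I - K)^*). Since det(I - K) ≠ 0, 1 is not an eigenvalue of K and ker(I - K) = {0}, so we are in the first case: for every y there is a unique x = (I - K)^(-1) y. Explicitly, by the Sherman–Morrison formula, (I - u v^T)^(-1) = I + u v^T/(1 - v·u), i.e. (I - K)^(-1) = I + K/(4).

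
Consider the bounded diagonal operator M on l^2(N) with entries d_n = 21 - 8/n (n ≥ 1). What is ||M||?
||M|| = 21

For a diagonal operator on l^2 with entries d_n, ||M|| = sup_n |d_n|. Here d_1 = 13, d_2 = 17, ..., and d_n = 21 - 8/n increases monotonically toward 21. All terms lie in [13, 21), so |d_n| = d_n and the supremum is the limit 21, which is not attained by any individual d_n. Hence ||M|| = 21.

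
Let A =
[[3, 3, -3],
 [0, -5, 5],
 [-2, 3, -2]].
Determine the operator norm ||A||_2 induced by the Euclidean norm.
||A||_2 ≈ 9.0023 (= sqrt(largest eigenvalue of A^T A))

||A||_2 = sigma_max(A) = sqrt(lambda_max(A^T A)). Form the symmetric matrix M = A^T A =
[[13, 3, -5],
 [3, 43, -40],
 [-5, -40, 38]].
Its characteristic polynomial (trace, sum of principal 2x2 minors, determinant of M give the coefficients) is
  p(λ) = det(λ I - M) = λ^3 - 94λ^2 + 1053λ - 225.
No integer candidate from the rational root theorem (±divisors of 225) is a root, so the roots are irrational. The cubic discriminant is Δ = 4779117441 > 0, so there are three distinct real roots. p(0) = -225 and p(1) = 735 have opposite signs, so a root lies in (0, 1); Newton's method refines it to λ ≈ 0.2179. p(12) = 603 and p(13) = -225 have opposite signs, so a root lies in (12, 13); Newton's method refines it to λ ≈ 12.7413. p(81) = -225 and p(82) = 5433 have opposite signs, so a root lies in (81, 82); Newton's method refines it to λ ≈ 81.0408. Check (Vieta): the three roots sum to 94, matching tr M = 94.
So the eigenvalues of A^T A are ≈ 0.2179, 12.7413, 81.0408 (all ≥ 0, as they must be for A^T A). The largest is λ_max ≈ 81.0408, hence ||A||_2 = sqrt(λ_max) ≈ 9.0023.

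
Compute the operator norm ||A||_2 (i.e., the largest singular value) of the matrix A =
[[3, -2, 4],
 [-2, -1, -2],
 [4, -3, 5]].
||A||_2 ≈ 9.157 (= sqrt(largest eigenvalue of A^T A))

||A||_2 = sigma_max(A) = sqrt(lambda_max(A^T A)). Form the symmetric matrix M = A^T A =
[[29, -16, 36],
 [-16, 14, -21],
 [36, -21, 45]].
Its characteristic polynomial (trace, sum of principal 2x2 minors, determinant of M give the coefficients) is
  p(λ) = det(λ I - M) = λ^3 - 88λ^2 + 348λ - 9.
No integer candidate from the rational root theorem (±divisors of 9) is a root, so the roots are irrational. The cubic discriminant is Δ = 749678517 > 0, so there are three distinct real roots. p(0) = -9 and p(1) = 252 have opposite signs, so a root lies in (0, 1); Newton's method refines it to λ ≈ 0.026. p(4) = 39 and p(5) = -344 have opposite signs, so a root lies in (4, 5); Newton's method refines it to λ ≈ 4.1229. p(83) = -5570 and p(84) = 999 have opposite signs, so a root lies in (83, 84); Newton's method refines it to λ ≈ 83.8511. Check (Vieta): the three roots sum to 88, matching tr M = 88.
So the eigenvalues of A^T A are ≈ 0.026, 4.1229, 83.8511 (all ≥ 0, as they must be for A^T A). The largest is λ_max ≈ 83.8511, hence ||A||_2 = sqrt(λ_max) ≈ 9.157.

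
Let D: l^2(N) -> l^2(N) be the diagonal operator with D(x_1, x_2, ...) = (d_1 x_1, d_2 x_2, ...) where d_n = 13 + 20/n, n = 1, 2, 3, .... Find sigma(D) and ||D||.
sigma(D) = {13 + 20/n : n ≥ 1} ∪ {13}; ||D|| = 33

A bounded diagonal operator on l^2 with diagonal entries d_n has spectrum equal to the closure of {d_n : n ≥ 1}: every d_n is an eigenvalue (with eigenvector e_n), so {d_n} ⊂ sigma(D); the spectrum is closed, so its closure is too; and for lambda not in the closure, (D - lambda I) has bounded inverse (the diagonal entries 1/(d_n - lambda) are bounded). For our sequence d_n = 13 + 20/n, n = 1, 2, 3, ...:
  - {d_n} = {13 + 20/n : n ≥ 1}; the only limit point is 13
  - closure = {13 + 20/n : n ≥ 1} ∪ {13}
For the norm: a diagonal operator has ||D|| = sup_n |d_n|. Here d_n = 13 + 20/n is positive and decreasing, so sup_n |d_n| = d_1 = 13 + 20 = 33. So ||D|| = 33.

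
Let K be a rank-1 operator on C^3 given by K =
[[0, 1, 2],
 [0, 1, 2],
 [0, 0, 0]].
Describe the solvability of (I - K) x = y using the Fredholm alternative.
(I - K) is singular (det(I - K) = 0, i.e. 1 ∈ sigma(K)). (I - K) x = y is solvable iff y ⊥ ker((I - K)^*) = span{(0, 1, 2)}, i.e. iff y_2 + 2y_3 = 0. When solvable, the solutions are x = y + c·(1, 1, 0), c arbitrary (ker(I - K) = span{(1, 1, 0)}, dimension 1).

K has rank 1, so it is an outer product K = u v^T: every row of K is a multiple of one row vector. Reading off the entries, u = (1, 1, 0) and v = (0, 1, 2) (row i of K equals u_i·v^T). A rank-one matrix u v^T satisfies K u = u (v·u) and kills the (2)-dimensional subspace v^⊥, so its characteristic polynomial is lambda^2 (lambda - v·u) with v·u = tr K = 1. Hence the eigenvalues of I - K are 1 (multiplicity 2) and 1 - (1) = 0, so det(I - K) = 0. (Direct check: I - K =
[[1, -1, -2],
 [0, 0, -2],
 [0, 0, 1]]
has determinant 0.) So 1 is an eigenvalue of K and (I - K) is not invertible. The finite-dimensional Fredholm alternative says: either (I - K) is invertible, or ker(I - K) ≠ {0} and then range(I - K) = ker((I - K)^*)^⊥, with dim ker(I - K) = dim ker((I - K)^*). We are in the second case, so we need both kernels. Kernel of I - K: (I - K) u = u - u (v·u) = u - u = 0, so ker(I - K) = span{u} = span{(1, 1, 0)} (it is exactly 1-dimensional because rank(I - K) = 2). Kernel of the adjoint: K is real, so (I - K)^* = I - K^T = I - v u^T, and (I - v u^T) v = v - v (u·v) = 0; hence ker((I - K)^*) = span{v} = span{(0, 1, 2)}. Therefore (I - K) x = y is solvable iff <y, v> = 0, i.e. iff y_2 + 2y_3 = 0. When this holds, K y = u (v·y) = 0, so (I - K) y = y and x = y is a particular solution; the full solution set is the line x = y + c·u = y + c·(1, 1, 0), c ∈ C.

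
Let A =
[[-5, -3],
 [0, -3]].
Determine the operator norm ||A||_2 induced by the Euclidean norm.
||A||_2 = sqrt((43 + sqrt(949))/2) ≈ 6.0748 (= sqrt(largest eigenvalue of A^T A))

||A||_2 = sigma_max(A) = sqrt(lambda_max(A^T A)). Form the symmetric matrix M = A^T A =
[[25, 15],
 [15, 18]].
Its characteristic polynomial (trace, determinant of M give the coefficients) is
  p(λ) = det(λ I - M) = λ^2 - 43λ + 225.
For λ^2 - 43λ + 225 the discriminant is 949. It is nonnegative but not a perfect square, so the roots are real and irrational: λ = (43 ± sqrt(949))/2 ≈ 36.9029, 6.0971.
So the eigenvalues of A^T A are ≈ 6.0971, 36.9029 (all ≥ 0, as they must be for A^T A). The largest is λ_max = (43 + sqrt(949))/2 ≈ 36.9029, hence ||A||_2 = sqrt(λ_max) = sqrt((43 + sqrt(949))/2) ≈ 6.0748.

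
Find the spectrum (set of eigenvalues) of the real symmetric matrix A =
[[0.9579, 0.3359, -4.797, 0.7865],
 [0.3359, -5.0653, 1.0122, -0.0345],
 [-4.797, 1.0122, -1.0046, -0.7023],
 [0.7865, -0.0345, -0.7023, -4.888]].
sigma(A) ≈ {-6, -5, -4, 5}

A is real symmetric, so its spectrum consists of real eigenvalues. Expanding the characteristic polynomial of the displayed matrix gives
  det(λ I - A) = p(λ) = λ^4 + (10)λ^3 + (-1)λ^2 + (-250)λ + (-600.0011).
Solving p(λ) = 0 yields eigenvalues ≈ -6, -5, -4, 5. (A is shown rounded to 4 decimals, so these recover the underlying integer eigenvalues to within that precision.)
Verification: the trace of A = -10 equals the sum of eigenvalues -10, and det(A) ≈ -600.0011 matches the eigenvalue product -600.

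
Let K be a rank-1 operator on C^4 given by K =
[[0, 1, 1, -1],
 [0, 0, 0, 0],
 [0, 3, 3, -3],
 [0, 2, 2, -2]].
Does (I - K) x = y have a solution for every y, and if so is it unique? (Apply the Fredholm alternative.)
(I - K) is singular (det(I - K) = 0, i.e. 1 ∈ sigma(K)). (I - K) x = y is solvable iff y ⊥ ker((I - K)^*) = span{(0, 1, 1, -1)}, i.e. iff y_2 + y_3 - y_4 = 0. When solvable, the solutions are x = y + c·(1, 0, 3, 2), c arbitrary (ker(I - K) = span{(1, 0, 3, 2)}, dimension 1).

K has rank 1, so it is an outer product K = u v^T: every row of K is a multiple of one row vector. Reading off the entries, u = (1, 0, 3, 2) and v = (0, 1, 1, -1) (row i of K equals u_i·v^T). A rank-one matrix u v^T satisfies K u = u (v·u) and kills the (3)-dimensional subspace v^⊥, so its characteristic polynomial is lambda^3 (lambda - v·u) with v·u = tr K = 1. Hence the eigenvalues of I - K are 1 (multiplicity 3) and 1 - (1) = 0, so det(I - K) = 0. (Direct check: I - K =
[[1, -1, -1, 1],
 [0, 1, 0, 0],
 [0, -3, -2, 3],
 [0, -2, -2, 3]]
has determinant 0.) So 1 is an eigenvalue of K and (I - K) is not invertible. The finite-dimensional Fredholm alternative says: either (I - K) is invertible, or ker(I - K) ≠ {0} and then range(I - K) = ker((I - K)^*)^⊥, with dim ker(I - K) = dim ker((I - K)^*). We are in the second case, so we need both kernels. Kernel of I - K: (I - K) u = u - u (v·u) = u - u = 0, so ker(I - K) = span{u} = span{(1, 0, 3, 2)} (it is exactly 1-dimensional because rank(I - K) = 3). Kernel of the adjoint: K is real, so (I - K)^* = I - K^T = I - v u^T, and (I - v u^T) v = v - v (u·v) = 0; hence ker((I - K)^*) = span{v} = span{(0, 1, 1, -1)}. Therefore (I - K) x = y is solvable iff <y, v> = 0, i.e. iff y_2 + y_3 - y_4 = 0. When this holds, K y = u (v·y) = 0, so (I - K) y = y and x = y is a particular solution; the full solution set is the line x = y + c·u = y + c·(1, 0, 3, 2), c ∈ C.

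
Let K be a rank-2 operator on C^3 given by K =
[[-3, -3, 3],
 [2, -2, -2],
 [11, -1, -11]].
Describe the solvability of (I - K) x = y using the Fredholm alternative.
(I - K) is invertible (det(I - K) = 49 ≠ 0), so for every y in C^3 the equation (I - K) x = y has a unique solution.

K has rank 2 and factors as K = U V^T = u1 v1^T + u2 v2^T with u1 = (0, -1, -3), v1 = (-3, 1, 3), u2 = (-3, -1, 2), v2 = (1, 1, -1) (multiplying out reproduces the displayed K). The nonzero eigenvalues of U V^T coincide with those of the 2 x 2 matrix G = V^T U = [[v1·u1, v1·u2], [v2·u1, v2·u2]] = [[-10, 14], [2, -6]], and by the Sylvester determinant identity det(I_3 - U V^T) = det(I_2 - V^T U) = det([[11, -14], [-2, 7]]) = (11)(7) - (-14)(-2) = 49. (Direct check: I - K =
[[4, 3, -3],
 [-2, 3, 2],
 [-11, 1, 12]]
has determinant 49.) The finite-dimensional Fredholm alternative says: either (I - K) is invertible, or ker(I - K) ≠ {0} and then range(I - K) = ker((I - K)^*)^⊥, with dim ker(I - K) = dim ker((I - K)^*). Since det(I - K) ≠ 0, 1 is not an eigenvalue of K and ker(I - K) = {0}, so we are in the first case: for every y there is a unique x = (I - K)^(-1) y. (Explicitly, by the Woodbury identity, (I - U V^T)^(-1) = I + U (I_2 - G)^(-1) V^T.)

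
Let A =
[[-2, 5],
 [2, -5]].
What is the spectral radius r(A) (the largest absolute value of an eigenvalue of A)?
r(A) = 7

The eigenvalues of A are the roots of its characteristic polynomial. With M = A (coefficients from the trace and determinant):
  p(λ) = det(λ I - M) = λ^2 + 7λ.
For λ^2 + 7λ the discriminant is 49. It is a perfect square (7^2), so the roots are rational: λ = (-7 ± 7)/2 = 0, -7.
Thus the eigenvalues (to 4 decimals) are 0 (modulus 0); -7 (modulus 7). The spectral radius is the largest modulus: r(A) = 7. (Cross-check: r(A) ≤ ||A||_2 ≈ 7.6158; equality holds whenever A is normal, though it can also hold for some non-normal A.)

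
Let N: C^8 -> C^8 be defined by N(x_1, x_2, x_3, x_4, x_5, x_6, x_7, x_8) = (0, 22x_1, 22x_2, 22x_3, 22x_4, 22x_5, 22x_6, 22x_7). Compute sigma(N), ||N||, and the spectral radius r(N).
sigma(N) = {0}; ||N|| = 22; r(N) = 0. (N is nilpotent with N^8 = 0.)

On C^8, N is a strictly lower-triangular matrix with 22 on the subdiagonal and zeros elsewhere, so its characteristic polynomial is lambda^8 and every eigenvalue is 0: sigma(N) = {0}. For the operator norm, N e_i = 22e_{i+1} for i = 1, ..., 7 and N e_8 = 0, so the singular values of N are 22 (with multiplicity 7) and 0; hence ||N|| = 22. The spectral radius r(N) = max|lambda| = 0. Note ||N|| > r(N) — characteristic of non-normal nilpotent operators. Indeed N^8 = 0.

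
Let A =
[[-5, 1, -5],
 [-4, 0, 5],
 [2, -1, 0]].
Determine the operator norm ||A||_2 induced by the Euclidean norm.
||A||_2 ≈ 7.3698 (= sqrt(largest eigenvalue of A^T A))

||A||_2 = sigma_max(A) = sqrt(lambda_max(A^T A)). Form the symmetric matrix M = A^T A =
[[45, -7, 5],
 [-7, 2, -5],
 [5, -5, 50]].
Its characteristic polynomial (trace, sum of principal 2x2 minors, determinant of M give the coefficients) is
  p(λ) = det(λ I - M) = λ^3 - 97λ^2 + 2341λ - 1225.
No integer candidate from the rational root theorem (±divisors of 1225) is a root, so the roots are irrational. The cubic discriminant is Δ = 741045920 > 0, so there are three distinct real roots. p(0) = -1225 and p(1) = 1020 have opposite signs, so a root lies in (0, 1); Newton's method refines it to λ ≈ 0.5351. p(42) = 77 and p(43) = -408 have opposite signs, so a root lies in (42, 43); Newton's method refines it to λ ≈ 42.1508. p(54) = -199 and p(55) = 480 have opposite signs, so a root lies in (54, 55); Newton's method refines it to λ ≈ 54.3141. Check (Vieta): the three roots sum to 97, matching tr M = 97.
So the eigenvalues of A^T A are ≈ 0.5351, 42.1508, 54.3141 (all ≥ 0, as they must be for A^T A). The largest is λ_max ≈ 54.3141, hence ||A||_2 = sqrt(λ_max) ≈ 7.3698.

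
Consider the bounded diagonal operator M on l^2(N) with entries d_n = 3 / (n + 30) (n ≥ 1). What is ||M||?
||M|| = 3/31 (attained at n = 1)

For M diagonal, ||M|| = sup_n |d_n| = sup_n 3/(n + 30). This is positive and strictly decreasing in n, so the supremum is attained at n = 1: d_1 = 3/(1 + 30) = 3/31. Hence ||M|| = 3/31.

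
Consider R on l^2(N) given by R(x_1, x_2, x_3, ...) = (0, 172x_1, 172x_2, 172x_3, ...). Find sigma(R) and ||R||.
sigma(R) = closed disk {z in C : |z| ≤ 172}; ||R|| = 172

Note R = 172·U where U is the unit right shift (U x)_k = x_{k-1} (with x_0 := 0); so ||R|| = 172||U|| and sigma(R) = 172·sigma(U). ||R x||^2 = sum_{k≥1} |172x_k|^2 = 29584||x||^2, so ||R|| = 172 and sigma(R) ⊂ {|z| ≤ 172}. For any |lambda| < 172, the equation (R - lambda I) x = 0 forces x_1 = 0, then 172x_k = lambda x_{k+1} ⇒ x = 0, so R has no eigenvalues. But (R - lambda I) is not surjective for |lambda| < 172: solving (R - lambda I) x = e_1 would require x_n proportional to (lambda/172)^(-n), which is not in l^2. So every |lambda| < 172 lies in the residual spectrum. The boundary |lambda| = 172 is in the approximate point spectrum (the spectrum is closed). Hence sigma(R) is the closed disk of radius 172.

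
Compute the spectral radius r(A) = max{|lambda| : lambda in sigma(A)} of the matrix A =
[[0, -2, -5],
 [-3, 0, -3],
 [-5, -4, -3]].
r(A) ≈ 8.8091

The eigenvalues of A are the roots of its characteristic polynomial. With M = A (coefficients from the trace, the sum of principal 2x2 minors, and det A):
  p(λ) = det(λ I - M) = λ^3 + 3λ^2 - 43λ + 72.
No integer candidate from the rational root theorem (±divisors of 72) is a root, so the roots are irrational. The cubic discriminant is Δ = 19741 > 0, so there are three distinct real roots. p(-9) = -27 and p(-8) = 96 have opposite signs, so a root lies in (-9, -8); Newton's method refines it to λ ≈ -8.8091. p(2) = 6 and p(3) = -3 have opposite signs, so a root lies in (2, 3); Newton's method refines it to λ ≈ 2.3916. p(3) = -3 and p(4) = 12 have opposite signs, so a root lies in (3, 4); Newton's method refines it to λ ≈ 3.4175. Check (Vieta): the three roots sum to -3, matching tr M = -3.
Thus the eigenvalues (to 4 decimals) are -8.8091 (modulus 8.8091); 2.3916 (modulus 2.3916); 3.4175 (modulus 3.4175). The spectral radius is the largest modulus: r(A) ≈ 8.8091. (Cross-check: r(A) ≤ ||A||_2 ≈ 8.8379; equality holds whenever A is normal, though it can also hold for some non-normal A.)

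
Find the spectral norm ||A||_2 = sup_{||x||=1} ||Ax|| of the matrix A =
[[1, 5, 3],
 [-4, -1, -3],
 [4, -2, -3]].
||A||_2 ≈ 7.2757 (= sqrt(largest eigenvalue of A^T A))

||A||_2 = sigma_max(A) = sqrt(lambda_max(A^T A)). Form the symmetric matrix M = A^T A =
[[33, 1, 3],
 [1, 30, 24],
 [3, 24, 27]].
Its characteristic polynomial (trace, sum of principal 2x2 minors, determinant of M give the coefficients) is
  p(λ) = det(λ I - M) = λ^3 - 90λ^2 + 2105λ - 7569.
No integer candidate from the rational root theorem (±divisors of 7569) is a root, so the roots are irrational. The cubic discriminant is Δ = 775091353 > 0, so there are three distinct real roots. p(4) = -525 and p(5) = 831 have opposite signs, so a root lies in (4, 5); Newton's method refines it to λ ≈ 4.3739. p(32) = 399 and p(33) = -177 have opposite signs, so a root lies in (32, 33); Newton's method refines it to λ ≈ 32.6899. p(52) = -861 and p(53) = 63 have opposite signs, so a root lies in (52, 53); Newton's method refines it to λ ≈ 52.9362. Check (Vieta): the three roots sum to 90, matching tr M = 90.
So the eigenvalues of A^T A are ≈ 4.3739, 32.6899, 52.9362 (all ≥ 0, as they must be for A^T A). The largest is λ_max ≈ 52.9362, hence ||A||_2 = sqrt(λ_max) ≈ 7.2757.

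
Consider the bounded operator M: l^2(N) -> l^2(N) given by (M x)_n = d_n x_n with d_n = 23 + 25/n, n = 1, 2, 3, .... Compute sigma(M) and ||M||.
sigma(M) = {23 + 25/n : n ≥ 1} ∪ {23}; ||M|| = 48

A bounded diagonal operator on l^2 with diagonal entries d_n has spectrum equal to the closure of {d_n : n ≥ 1}: every d_n is an eigenvalue (with eigenvector e_n), so {d_n} ⊂ sigma(M); the spectrum is closed, so its closure is too; and for lambda not in the closure, (M - lambda I) has bounded inverse (the diagonal entries 1/(d_n - lambda) are bounded). For our sequence d_n = 23 + 25/n, n = 1, 2, 3, ...:
  - {d_n} = {23 + 25/n : n ≥ 1}; the only limit point is 23
  - closure = {23 + 25/n : n ≥ 1} ∪ {23}
For the norm: a diagonal operator has ||M|| = sup_n |d_n|. Here d_n = 23 + 25/n is positive and decreasing, so sup_n |d_n| = d_1 = 23 + 25 = 48. So ||M|| = 48.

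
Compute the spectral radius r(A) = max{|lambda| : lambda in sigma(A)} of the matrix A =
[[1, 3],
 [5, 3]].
r(A) = 6

The eigenvalues of A are the roots of its characteristic polynomial. With M = A (coefficients from the trace and determinant):
  p(λ) = det(λ I - M) = λ^2 - 4λ - 12.
For λ^2 - 4λ - 12 the discriminant is 64. It is a perfect square (8^2), so the roots are rational: λ = (4 ± 8)/2 = 6, -2.
Thus the eigenvalues (to 4 decimals) are 6 (modulus 6); -2 (modulus 2). The spectral radius is the largest modulus: r(A) = 6. (Cross-check: r(A) ≤ ||A||_2 ≈ 6.3592; equality holds whenever A is normal, though it can also hold for some non-normal A.)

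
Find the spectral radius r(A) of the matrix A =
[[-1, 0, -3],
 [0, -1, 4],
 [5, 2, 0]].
r(A) = sqrt(7) ≈ 2.6458

The eigenvalues of A are the roots of its characteristic polynomial. With M = A (coefficients from the trace, the sum of principal 2x2 minors, and det A):
  p(λ) = det(λ I - M) = λ^3 + 2λ^2 + 8λ + 7.
By the rational root theorem any rational root is an integer divisor of 7. Testing λ = -1: p(-1) = -1 + 2 - 8 + 7 = 0, so λ = -1 is a root. Dividing out (λ + 1) leaves p(λ) = (λ + 1)(λ^2 + λ + 7). For λ^2 + λ + 7 the discriminant is -27. It is negative, so the roots are the complex-conjugate pair λ = -1/2 ± (sqrt(27)/2) i ≈ -0.5 ± 2.5981i. For a conjugate pair the product of the roots equals the constant term, so |λ|^2 = 7 and |λ| = sqrt(7) ≈ 2.6458.
Thus the eigenvalues (to 4 decimals) are -0.5 ± 2.5981i (modulus 2.6458); -1 (modulus 1). The spectral radius is the largest modulus: r(A) = sqrt(7) ≈ 2.6458. (Cross-check: r(A) ≤ ||A||_2 ≈ 5.5108; equality holds whenever A is normal, though it can also hold for some non-normal A.)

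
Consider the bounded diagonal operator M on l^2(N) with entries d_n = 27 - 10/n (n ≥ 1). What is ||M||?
||M|| = 27

For a diagonal operator on l^2 with entries d_n, ||M|| = sup_n |d_n|. Here d_1 = 17, d_2 = 22, ..., and d_n = 27 - 10/n increases monotonically toward 27. All terms lie in [17, 27), so |d_n| = d_n and the supremum is the limit 27, which is not attained by any individual d_n. Hence ||M|| = 27.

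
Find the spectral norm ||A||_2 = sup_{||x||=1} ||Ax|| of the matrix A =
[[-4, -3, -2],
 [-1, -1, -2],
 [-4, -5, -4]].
||A||_2 ≈ 9.4524 (= sqrt(largest eigenvalue of A^T A))

||A||_2 = sigma_max(A) = sqrt(lambda_max(A^T A)). Form the symmetric matrix M = A^T A =
[[33, 33, 26],
 [33, 35, 28],
 [26, 28, 24]].
Its characteristic polynomial (trace, sum of principal 2x2 minors, determinant of M give the coefficients) is
  p(λ) = det(λ I - M) = λ^3 - 92λ^2 + 238λ - 100.
No integer candidate from the rational root theorem (±divisors of 100) is a root, so the roots are irrational. The cubic discriminant is Δ = 153177328 > 0, so there are three distinct real roots. p(0) = -100 and p(1) = 47 have opposite signs, so a root lies in (0, 1); Newton's method refines it to λ ≈ 0.5268. p(2) = 16 and p(3) = -187 have opposite signs, so a root lies in (2, 3); Newton's method refines it to λ ≈ 2.1243. p(89) = -2681 and p(90) = 5120 have opposite signs, so a root lies in (89, 90); Newton's method refines it to λ ≈ 89.3488. Check (Vieta): the three roots sum to 92, matching tr M = 92.
So the eigenvalues of A^T A are ≈ 0.5268, 2.1243, 89.3488 (all ≥ 0, as they must be for A^T A). The largest is λ_max ≈ 89.3488, hence ||A||_2 = sqrt(λ_max) ≈ 9.4524.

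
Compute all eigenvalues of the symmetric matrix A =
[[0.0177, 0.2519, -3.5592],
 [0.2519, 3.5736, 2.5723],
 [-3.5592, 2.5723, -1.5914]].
sigma(A) ≈ {-5, 2, 5}

A is real symmetric, so its spectrum consists of real eigenvalues. Expanding the characteristic polynomial of the displayed matrix gives
  det(λ I - A) = p(λ) = λ^3 + (-2)λ^2 + (-25)λ + (50).
Solving p(λ) = 0 yields eigenvalues ≈ -5, 2, 5. (A is shown rounded to 4 decimals, so these recover the underlying integer eigenvalues to within that precision.)
Verification: the trace of A = 2 equals the sum of eigenvalues 2, and det(A) ≈ -49.9993 matches the eigenvalue product -50.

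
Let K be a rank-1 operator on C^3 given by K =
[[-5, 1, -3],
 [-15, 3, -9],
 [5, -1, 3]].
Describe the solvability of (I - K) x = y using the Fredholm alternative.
(I - K) is singular (det(I - K) = 0, i.e. 1 ∈ sigma(K)). (I - K) x = y is solvable iff y ⊥ ker((I - K)^*) = span{(-5, 1, -3)}, i.e. iff -5y_1 + y_2 - 3y_3 = 0. When solvable, the solutions are x = y + c·(1, 3, -1), c arbitrary (ker(I - K) = span{(1, 3, -1)}, dimension 1).

K has rank 1, so it is an outer product K = u v^T: every row of K is a multiple of one row vector. Reading off the entries, u = (1, 3, -1) and v = (-5, 1, -3) (row i of K equals u_i·v^T). A rank-one matrix u v^T satisfies K u = u (v·u) and kills the (2)-dimensional subspace v^⊥, so its characteristic polynomial is lambda^2 (lambda - v·u) with v·u = tr K = 1. Hence the eigenvalues of I - K are 1 (multiplicity 2) and 1 - (1) = 0, so det(I - K) = 0. (Direct check: I - K =
[[6, -1, 3],
 [15, -2, 9],
 [-5, 1, -2]]
has determinant 0.) So 1 is an eigenvalue of K and (I - K) is not invertible. The finite-dimensional Fredholm alternative says: either (I - K) is invertible, or ker(I - K) ≠ {0} and then range(I - K) = ker((I - K)^*)^⊥, with dim ker(I - K) = dim ker((I - K)^*). We are in the second case, so we need both kernels. Kernel of I - K: (I - K) u = u - u (v·u) = u - u = 0, so ker(I - K) = span{u} = span{(1, 3, -1)} (it is exactly 1-dimensional because rank(I - K) = 2). Kernel of the adjoint: K is real, so (I - K)^* = I - K^T = I - v u^T, and (I - v u^T) v = v - v (u·v) = 0; hence ker((I - K)^*) = span{v} = span{(-5, 1, -3)}. Therefore (I - K) x = y is solvable iff <y, v> = 0, i.e. iff -5y_1 + y_2 - 3y_3 = 0. When this holds, K y = u (v·y) = 0, so (I - K) y = y and x = y is a particular solution; the full solution set is the line x = y + c·u = y + c·(1, 3, -1), c ∈ C.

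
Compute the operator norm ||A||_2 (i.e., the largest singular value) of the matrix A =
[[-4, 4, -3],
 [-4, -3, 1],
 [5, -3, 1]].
||A||_2 ≈ 8.6202 (= sqrt(largest eigenvalue of A^T A))

||A||_2 = sigma_max(A) = sqrt(lambda_max(A^T A)). Form the symmetric matrix M = A^T A =
[[57, -19, 13],
 [-19, 34, -18],
 [13, -18, 11]].
Its characteristic polynomial (trace, sum of principal 2x2 minors, determinant of M give the coefficients) is
  p(λ) = det(λ I - M) = λ^3 - 102λ^2 + 2085λ - 2025.
No integer candidate from the rational root theorem (±divisors of 2025) is a root, so the roots are irrational. The cubic discriminant is Δ = 8017992225 > 0, so there are three distinct real roots. p(1) = -41 and p(2) = 1745 have opposite signs, so a root lies in (1, 2); Newton's method refines it to λ ≈ 1.0218. p(26) = 809 and p(27) = -405 have opposite signs, so a root lies in (26, 27); Newton's method refines it to λ ≈ 26.6705. p(74) = -1063 and p(75) = 2475 have opposite signs, so a root lies in (74, 75); Newton's method refines it to λ ≈ 74.3078. Check (Vieta): the three roots sum to 102, matching tr M = 102.
So the eigenvalues of A^T A are ≈ 1.0218, 26.6705, 74.3078 (all ≥ 0, as they must be for A^T A). The largest is λ_max ≈ 74.3078, hence ||A||_2 = sqrt(λ_max) ≈ 8.6202.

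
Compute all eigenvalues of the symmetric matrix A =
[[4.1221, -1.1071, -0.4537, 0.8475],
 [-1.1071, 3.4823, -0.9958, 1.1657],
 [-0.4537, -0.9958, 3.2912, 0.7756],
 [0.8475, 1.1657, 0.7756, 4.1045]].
sigma(A) ≈ {1, 4, 5} (5 with multiplicity 2)

A is real symmetric, so its spectrum consists of real eigenvalues. Expanding the characteristic polynomial of the displayed matrix gives
  det(λ I - A) = p(λ) = λ^4 + (-15)λ^3 + (79.0012)λ^2 + (-165.0044)λ + (100.005).
Solving p(λ) = 0 yields eigenvalues ≈ 1, 4, 5, 5. (A is shown rounded to 4 decimals, so these recover the underlying integer eigenvalues to within that precision.)
Verification: the trace of A = 15 equals the sum of eigenvalues 15, and det(A) ≈ 100.0050 matches the eigenvalue product 100.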